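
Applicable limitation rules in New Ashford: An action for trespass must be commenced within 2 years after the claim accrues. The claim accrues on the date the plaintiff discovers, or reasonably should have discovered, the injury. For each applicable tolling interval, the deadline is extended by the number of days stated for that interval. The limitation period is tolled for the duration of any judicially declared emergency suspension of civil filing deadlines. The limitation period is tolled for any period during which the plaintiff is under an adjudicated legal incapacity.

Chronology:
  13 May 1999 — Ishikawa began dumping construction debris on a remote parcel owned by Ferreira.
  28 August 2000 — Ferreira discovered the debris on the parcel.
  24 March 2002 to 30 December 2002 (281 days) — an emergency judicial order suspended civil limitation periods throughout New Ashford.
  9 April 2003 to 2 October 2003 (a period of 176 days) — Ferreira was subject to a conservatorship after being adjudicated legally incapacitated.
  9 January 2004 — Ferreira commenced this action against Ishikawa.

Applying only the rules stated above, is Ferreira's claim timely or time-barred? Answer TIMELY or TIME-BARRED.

TIME-BARRED

The claim did not accrue until Ferreira discovered the injury on 28 August 2000; the 13 May 1999 act date does not start the clock under the stated rule.
2 years from 28 August 2000 is 28 August 2002.
The period was tolled for 281 days by the emergency suspension of filing deadlines (24 March 2002 to 30 December 2002), pushing the deadline to 5 June 2003.
Because the plaintiff's legal incapacity ran from 9 April 2003 to 2 October 2003, the deadline is extended by 176 days to 28 November 2003.
Filing on 9 January 2004 missed the 28 November 2003 deadline — the action is time-barred.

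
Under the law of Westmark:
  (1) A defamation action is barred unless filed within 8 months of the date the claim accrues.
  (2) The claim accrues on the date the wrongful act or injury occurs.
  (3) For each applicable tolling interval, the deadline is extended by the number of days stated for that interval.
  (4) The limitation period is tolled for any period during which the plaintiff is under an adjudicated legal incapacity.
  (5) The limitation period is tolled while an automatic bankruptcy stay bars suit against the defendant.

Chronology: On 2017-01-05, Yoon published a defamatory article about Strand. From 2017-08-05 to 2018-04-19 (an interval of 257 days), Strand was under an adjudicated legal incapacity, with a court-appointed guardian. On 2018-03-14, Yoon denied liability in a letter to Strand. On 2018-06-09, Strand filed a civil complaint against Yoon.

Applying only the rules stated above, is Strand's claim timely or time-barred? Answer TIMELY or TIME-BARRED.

TIME-BARRED

The claim accrued on 2017-01-05, when the wrongful act occurred.
8 months from 2017-01-05 is 2017-09-05.
The plaintiff's legal incapacity from 2017-08-05 to 2018-04-19 tolled the period for 257 days, extending the deadline to 2018-05-20.
Nothing else in the chronology tolls or restarts the period.
Strand filed on 2018-06-09, after the 2018-05-20 deadline, so the action is time-barred.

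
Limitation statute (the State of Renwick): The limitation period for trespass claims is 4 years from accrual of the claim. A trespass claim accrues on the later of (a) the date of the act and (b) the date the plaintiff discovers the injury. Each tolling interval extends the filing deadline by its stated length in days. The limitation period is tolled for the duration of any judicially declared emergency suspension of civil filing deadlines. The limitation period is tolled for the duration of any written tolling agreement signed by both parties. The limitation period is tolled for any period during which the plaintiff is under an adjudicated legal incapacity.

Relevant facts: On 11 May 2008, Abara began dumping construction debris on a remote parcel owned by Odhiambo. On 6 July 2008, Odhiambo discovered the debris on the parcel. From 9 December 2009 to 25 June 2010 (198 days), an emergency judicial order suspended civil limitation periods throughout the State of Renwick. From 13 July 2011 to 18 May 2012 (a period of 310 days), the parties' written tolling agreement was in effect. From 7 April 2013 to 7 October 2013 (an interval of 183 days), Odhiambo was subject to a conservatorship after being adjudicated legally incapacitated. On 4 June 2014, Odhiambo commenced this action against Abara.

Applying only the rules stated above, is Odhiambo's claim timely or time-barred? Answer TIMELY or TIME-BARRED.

Taking the later of the act (11 May 2008) and discovery (6 July 2008), the claim accrued on 6 July 2008.
4 years from 6 July 2008 is 6 July 2012.
The emergency suspension of filing deadlines from 9 December 2009 to 25 June 2010 tolled the period for 198 days, extending the deadline to 20 January 2013.
The period was tolled for 310 days by the written tolling agreement (13 July 2011 to 18 May 2012), pushing the deadline to 26 November 2013.
The period was tolled for 183 days by the plaintiff's legal incapacity (7 April 2013 to 7 October 2013), pushing the deadline to 28 May 2014.
Odhiambo filed on 4 June 2014, after the 28 May 2014 deadline, so the action is time-barred.

TIME-BARRED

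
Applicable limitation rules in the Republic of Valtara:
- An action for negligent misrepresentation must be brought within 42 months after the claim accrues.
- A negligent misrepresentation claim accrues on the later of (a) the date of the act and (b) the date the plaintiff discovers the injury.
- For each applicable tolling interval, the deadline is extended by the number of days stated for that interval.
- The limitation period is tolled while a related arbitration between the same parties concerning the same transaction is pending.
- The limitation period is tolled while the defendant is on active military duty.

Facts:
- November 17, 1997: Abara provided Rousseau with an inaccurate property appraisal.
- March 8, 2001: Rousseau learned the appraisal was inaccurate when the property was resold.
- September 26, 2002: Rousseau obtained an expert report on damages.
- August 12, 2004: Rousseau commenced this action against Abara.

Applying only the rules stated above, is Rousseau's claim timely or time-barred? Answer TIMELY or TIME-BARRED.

TIMELY

The claim accrued on March 8, 2001 — the later of the November 17, 1997 act and the March 8, 2001 discovery.
42 months from March 8, 2001 is September 8, 2004.
None of the other events listed affects the running of the period under the stated rules.
The August 12, 2004 filing precedes the September 8, 2004 deadline; the claim is timely.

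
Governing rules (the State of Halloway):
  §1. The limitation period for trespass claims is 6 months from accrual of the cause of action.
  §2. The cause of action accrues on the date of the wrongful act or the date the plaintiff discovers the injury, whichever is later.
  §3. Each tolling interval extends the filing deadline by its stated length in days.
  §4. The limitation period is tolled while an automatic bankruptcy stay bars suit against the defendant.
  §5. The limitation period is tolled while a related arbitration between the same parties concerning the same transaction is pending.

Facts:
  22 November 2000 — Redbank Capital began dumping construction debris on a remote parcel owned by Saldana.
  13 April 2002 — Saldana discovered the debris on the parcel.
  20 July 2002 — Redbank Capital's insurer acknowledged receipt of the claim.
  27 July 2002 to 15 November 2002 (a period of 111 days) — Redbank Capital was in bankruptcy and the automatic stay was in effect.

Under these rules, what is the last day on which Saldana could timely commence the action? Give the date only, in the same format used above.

1 February 2003

Taking the later of the act (22 November 2000) and discovery (13 April 2002), the claim accrued on 13 April 2002.
6 months from 13 April 2002 is 13 October 2002.
The automatic bankruptcy stay from 27 July 2002 to 15 November 2002 tolled the period for 111 days, extending the deadline to 1 February 2003.
None of the other events listed affects the running of the period under the stated rules.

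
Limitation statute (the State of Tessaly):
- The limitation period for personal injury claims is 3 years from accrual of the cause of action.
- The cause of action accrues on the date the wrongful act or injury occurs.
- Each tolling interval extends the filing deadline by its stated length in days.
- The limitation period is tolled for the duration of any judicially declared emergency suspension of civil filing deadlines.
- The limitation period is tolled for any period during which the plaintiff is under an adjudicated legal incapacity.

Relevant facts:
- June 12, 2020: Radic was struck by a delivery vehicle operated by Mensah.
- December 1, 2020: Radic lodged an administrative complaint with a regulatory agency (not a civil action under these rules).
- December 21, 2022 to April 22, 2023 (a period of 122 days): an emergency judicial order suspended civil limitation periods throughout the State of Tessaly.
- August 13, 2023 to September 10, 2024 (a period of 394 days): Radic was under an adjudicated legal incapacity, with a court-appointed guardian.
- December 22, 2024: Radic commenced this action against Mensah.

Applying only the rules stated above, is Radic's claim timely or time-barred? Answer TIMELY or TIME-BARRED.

TIME-BARRED

The limitation period began to run on June 12, 2020.
Adding the 3 years base period to June 12, 2020 gives a deadline of June 12, 2023, before any tolling.
The period was tolled for 122 days by the emergency suspension of filing deadlines (December 21, 2022 to April 22, 2023), pushing the deadline to October 12, 2023.
The period was tolled for 394 days by the plaintiff's legal incapacity (August 13, 2023 to September 10, 2024), pushing the deadline to November 9, 2024.
The other events in the timeline have no effect on the limitation period under the stated rules.
Radic filed on December 22, 2024, after the November 9, 2024 deadline, so the action is time-barred.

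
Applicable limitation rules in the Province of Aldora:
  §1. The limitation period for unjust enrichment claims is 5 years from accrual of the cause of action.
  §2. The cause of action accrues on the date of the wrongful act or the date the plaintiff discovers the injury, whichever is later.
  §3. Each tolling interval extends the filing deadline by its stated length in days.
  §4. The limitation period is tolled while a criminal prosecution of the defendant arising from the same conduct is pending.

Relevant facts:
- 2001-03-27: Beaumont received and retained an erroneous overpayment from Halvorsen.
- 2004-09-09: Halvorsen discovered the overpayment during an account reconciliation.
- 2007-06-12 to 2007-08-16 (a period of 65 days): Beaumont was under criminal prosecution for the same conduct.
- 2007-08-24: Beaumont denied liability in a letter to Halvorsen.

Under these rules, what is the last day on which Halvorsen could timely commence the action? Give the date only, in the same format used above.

2009-11-13

Taking the later of the act (2001-03-27) and discovery (2004-09-09), the claim accrued on 2004-09-09.
The untolled deadline — 5 years after 2004-09-09 — is 2009-09-09.
The pending criminal prosecution from 2007-06-12 to 2007-08-16 tolled the period for 65 days, extending the deadline to 2009-11-13.
Nothing else in the chronology tolls or restarts the period.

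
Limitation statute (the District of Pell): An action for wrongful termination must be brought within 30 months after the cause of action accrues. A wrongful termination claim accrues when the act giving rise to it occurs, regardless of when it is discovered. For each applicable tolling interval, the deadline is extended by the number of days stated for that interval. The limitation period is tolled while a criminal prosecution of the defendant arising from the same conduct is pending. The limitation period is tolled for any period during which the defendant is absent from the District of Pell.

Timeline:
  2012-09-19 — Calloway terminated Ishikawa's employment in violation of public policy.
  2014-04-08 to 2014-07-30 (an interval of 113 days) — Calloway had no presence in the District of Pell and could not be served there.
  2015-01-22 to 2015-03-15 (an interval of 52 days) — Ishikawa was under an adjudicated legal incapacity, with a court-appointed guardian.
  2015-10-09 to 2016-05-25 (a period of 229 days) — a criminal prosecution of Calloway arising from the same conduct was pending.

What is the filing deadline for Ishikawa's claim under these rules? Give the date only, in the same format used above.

The limitation period began to run on 2012-09-19.
Adding the 30 months base period to 2012-09-19 gives a deadline of 2015-03-19, before any tolling.
Because the defendant's absence from the jurisdiction ran from 2014-04-08 to 2014-07-30, the deadline is extended by 113 days to 2015-07-10.
The pending criminal prosecution starting 2015-10-09 came too late — the period had run on 2015-07-10 — and so does not extend the deadline.
No stated provision tolls the period for the plaintiff's incapacity, so the interval from 2015-01-22 to 2015-03-15 has no effect on the deadline.

2015-07-10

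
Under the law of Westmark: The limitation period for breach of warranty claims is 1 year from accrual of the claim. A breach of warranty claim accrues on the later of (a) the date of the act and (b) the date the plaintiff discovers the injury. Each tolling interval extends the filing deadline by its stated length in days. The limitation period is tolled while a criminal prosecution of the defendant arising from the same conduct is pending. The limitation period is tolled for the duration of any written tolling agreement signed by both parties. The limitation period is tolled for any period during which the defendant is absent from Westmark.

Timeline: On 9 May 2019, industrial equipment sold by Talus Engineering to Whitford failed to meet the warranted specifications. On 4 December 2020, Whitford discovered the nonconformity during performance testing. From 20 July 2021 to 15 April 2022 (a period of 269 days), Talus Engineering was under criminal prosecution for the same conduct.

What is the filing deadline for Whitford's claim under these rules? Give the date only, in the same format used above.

30 August 2022

The claim accrued on 4 December 2020 — the later of the 9 May 2019 act and the 4 December 2020 discovery.
The untolled deadline — 1 year after 4 December 2020 — is 4 December 2021.
The period was tolled for 269 days by the pending criminal prosecution (20 July 2021 to 15 April 2022), pushing the deadline to 30 August 2022.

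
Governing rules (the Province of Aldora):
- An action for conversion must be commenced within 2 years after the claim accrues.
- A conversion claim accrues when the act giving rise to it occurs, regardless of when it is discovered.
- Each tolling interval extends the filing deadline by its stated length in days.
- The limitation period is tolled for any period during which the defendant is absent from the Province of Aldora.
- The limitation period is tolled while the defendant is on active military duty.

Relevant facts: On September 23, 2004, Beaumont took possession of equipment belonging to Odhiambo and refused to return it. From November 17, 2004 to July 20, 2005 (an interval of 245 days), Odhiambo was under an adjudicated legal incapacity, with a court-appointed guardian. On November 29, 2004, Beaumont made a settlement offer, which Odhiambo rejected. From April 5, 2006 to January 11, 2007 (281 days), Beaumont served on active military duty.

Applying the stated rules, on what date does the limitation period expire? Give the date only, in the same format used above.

The claim accrued on September 23, 2004, the date of the act.
Adding the 2 years base period to September 23, 2004 gives a deadline of September 23, 2006, before any tolling.
Because the defendant's active military service ran from April 5, 2006 to January 11, 2007, the deadline is extended by 281 days to July 1, 2007.
The plaintiff's legal incapacity from November 17, 2004 to July 20, 2005 does not toll the period, because no stated rule makes the plaintiff's incapacity a tolling event.
None of the other events listed affects the running of the period under the stated rules.

July 1, 2007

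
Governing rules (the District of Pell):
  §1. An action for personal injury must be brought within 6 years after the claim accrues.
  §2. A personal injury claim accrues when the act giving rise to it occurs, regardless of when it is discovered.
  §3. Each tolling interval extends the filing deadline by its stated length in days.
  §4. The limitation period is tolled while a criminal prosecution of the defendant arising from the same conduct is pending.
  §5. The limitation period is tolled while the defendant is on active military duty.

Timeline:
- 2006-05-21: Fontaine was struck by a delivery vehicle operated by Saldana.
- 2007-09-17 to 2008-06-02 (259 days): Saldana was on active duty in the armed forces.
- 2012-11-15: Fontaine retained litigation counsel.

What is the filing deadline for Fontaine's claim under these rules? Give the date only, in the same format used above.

2013-02-04

The claim accrued on 2006-05-21, the date of the act.
6 years from 2006-05-21 is 2012-05-21.
Because the defendant's active military service ran from 2007-09-17 to 2008-06-02, the deadline is extended by 259 days to 2013-02-04.
None of the other events listed affects the running of the period under the stated rules.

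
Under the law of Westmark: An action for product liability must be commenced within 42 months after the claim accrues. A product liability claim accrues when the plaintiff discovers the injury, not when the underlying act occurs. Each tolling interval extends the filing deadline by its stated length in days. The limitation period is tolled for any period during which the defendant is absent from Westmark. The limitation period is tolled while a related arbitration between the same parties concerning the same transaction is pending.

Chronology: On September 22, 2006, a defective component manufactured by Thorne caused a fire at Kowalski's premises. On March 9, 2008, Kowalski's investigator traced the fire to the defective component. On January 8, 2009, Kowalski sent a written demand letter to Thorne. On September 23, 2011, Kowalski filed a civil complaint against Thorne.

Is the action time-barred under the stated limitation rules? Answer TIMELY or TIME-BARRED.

Accrual is tied to discovery, so the period began on March 9, 2008 rather than on September 22, 2006 when the act occurred.
Adding the 42 months base period to March 9, 2008 gives a deadline of September 9, 2011, before any tolling.
Nothing else in the chronology tolls or restarts the period.
The September 23, 2011 filing falls after the September 9, 2011 deadline; the claim is time-barred.

TIME-BARRED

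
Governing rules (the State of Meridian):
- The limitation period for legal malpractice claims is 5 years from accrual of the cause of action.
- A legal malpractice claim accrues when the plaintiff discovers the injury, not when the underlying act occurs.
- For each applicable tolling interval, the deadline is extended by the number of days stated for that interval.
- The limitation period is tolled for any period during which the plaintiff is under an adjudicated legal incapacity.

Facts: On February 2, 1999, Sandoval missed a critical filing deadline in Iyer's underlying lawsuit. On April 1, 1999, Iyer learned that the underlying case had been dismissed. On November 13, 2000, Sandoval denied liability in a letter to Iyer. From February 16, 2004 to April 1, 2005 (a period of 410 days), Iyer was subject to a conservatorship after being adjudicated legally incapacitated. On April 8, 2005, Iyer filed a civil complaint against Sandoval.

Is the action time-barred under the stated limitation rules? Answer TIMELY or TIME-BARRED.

Under the discovery rule, the claim accrued on April 1, 1999, when Iyer discovered the injury — not on the February 2, 1999 date of the underlying act.
Adding the 5 years base period to April 1, 1999 gives a deadline of April 1, 2004, before any tolling.
The period was tolled for 410 days by the plaintiff's legal incapacity (February 16, 2004 to April 1, 2005), pushing the deadline to May 16, 2005.
Nothing else in the chronology tolls or restarts the period.
Iyer filed on April 8, 2005, before the May 16, 2005 deadline, so the action is timely.

TIMELY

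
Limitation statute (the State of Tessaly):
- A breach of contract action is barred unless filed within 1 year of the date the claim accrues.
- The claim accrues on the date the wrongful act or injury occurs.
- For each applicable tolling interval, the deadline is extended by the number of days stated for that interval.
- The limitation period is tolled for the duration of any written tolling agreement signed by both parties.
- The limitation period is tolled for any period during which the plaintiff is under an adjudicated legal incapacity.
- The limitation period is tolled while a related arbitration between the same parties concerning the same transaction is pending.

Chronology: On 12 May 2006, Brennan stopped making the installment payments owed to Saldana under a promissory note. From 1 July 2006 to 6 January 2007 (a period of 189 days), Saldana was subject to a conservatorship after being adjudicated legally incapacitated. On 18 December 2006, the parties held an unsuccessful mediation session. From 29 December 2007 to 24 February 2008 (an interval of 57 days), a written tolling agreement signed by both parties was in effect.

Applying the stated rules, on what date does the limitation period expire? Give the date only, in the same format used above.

17 November 2007

The claim accrued on 12 May 2006, the date of the act.
1 year from 12 May 2006 is 12 May 2007.
Because the plaintiff's legal incapacity ran from 1 July 2006 to 6 January 2007, the deadline is extended by 189 days to 17 November 2007.
By the time the written tolling agreement began on 29 December 2007, the limitation period had already expired on 17 November 2007; that interval cannot revive it.
None of the other events listed affects the running of the period under the stated rules.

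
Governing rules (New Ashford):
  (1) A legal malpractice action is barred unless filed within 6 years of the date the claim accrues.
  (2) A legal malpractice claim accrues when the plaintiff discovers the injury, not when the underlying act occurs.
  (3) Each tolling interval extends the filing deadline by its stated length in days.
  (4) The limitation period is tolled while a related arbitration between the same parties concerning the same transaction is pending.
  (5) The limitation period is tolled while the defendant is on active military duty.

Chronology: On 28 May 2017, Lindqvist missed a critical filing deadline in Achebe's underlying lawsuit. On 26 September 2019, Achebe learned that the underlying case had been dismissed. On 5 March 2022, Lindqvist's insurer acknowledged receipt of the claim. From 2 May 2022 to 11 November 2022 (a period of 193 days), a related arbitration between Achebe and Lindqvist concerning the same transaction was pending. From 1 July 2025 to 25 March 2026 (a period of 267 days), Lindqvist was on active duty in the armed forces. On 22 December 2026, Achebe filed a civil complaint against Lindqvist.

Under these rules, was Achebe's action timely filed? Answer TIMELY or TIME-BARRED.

TIMELY

Under the discovery rule, the claim accrued on 26 September 2019, when Achebe discovered the injury — not on the 28 May 2017 date of the underlying act.
6 years from 26 September 2019 is 26 September 2025.
The pending related arbitration from 2 May 2022 to 11 November 2022 tolled the period for 193 days, extending the deadline to 7 April 2026.
The period was tolled for 267 days by the defendant's active military service (1 July 2025 to 25 March 2026), pushing the deadline to 30 December 2026.
None of the other events listed affects the running of the period under the stated rules.
The 22 December 2026 filing precedes the 30 December 2026 deadline; the claim is timely.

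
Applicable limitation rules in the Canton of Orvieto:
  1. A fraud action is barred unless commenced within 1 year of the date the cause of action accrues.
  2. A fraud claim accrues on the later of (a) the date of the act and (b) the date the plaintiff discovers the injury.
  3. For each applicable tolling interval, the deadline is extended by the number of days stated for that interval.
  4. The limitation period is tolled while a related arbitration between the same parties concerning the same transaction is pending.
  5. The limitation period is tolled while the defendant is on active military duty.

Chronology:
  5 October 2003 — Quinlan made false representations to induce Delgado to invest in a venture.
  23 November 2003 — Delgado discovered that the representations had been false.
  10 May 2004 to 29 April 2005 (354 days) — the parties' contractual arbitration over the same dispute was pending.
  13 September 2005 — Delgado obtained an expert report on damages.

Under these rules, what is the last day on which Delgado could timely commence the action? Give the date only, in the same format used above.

Taking the later of the act (5 October 2003) and discovery (23 November 2003), the claim accrued on 23 November 2003.
Adding the 1 year base period to 23 November 2003 gives a deadline of 23 November 2004, before any tolling.
The pending related arbitration from 10 May 2004 to 29 April 2005 tolled the period for 354 days, extending the deadline to 12 November 2005.
Nothing else in the chronology tolls or restarts the period.

12 November 2005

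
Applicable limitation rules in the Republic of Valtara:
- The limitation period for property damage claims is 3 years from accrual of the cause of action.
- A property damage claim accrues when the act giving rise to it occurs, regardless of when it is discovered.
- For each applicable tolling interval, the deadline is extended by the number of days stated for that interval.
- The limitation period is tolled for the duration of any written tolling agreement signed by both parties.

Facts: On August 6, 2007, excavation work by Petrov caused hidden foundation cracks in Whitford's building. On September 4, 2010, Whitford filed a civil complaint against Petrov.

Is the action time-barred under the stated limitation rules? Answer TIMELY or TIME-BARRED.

The cause of action accrued on August 6, 2007, the date of the act.
3 years from August 6, 2007 is August 6, 2010.
Whitford filed on September 4, 2010, after the August 6, 2010 deadline, so the action is time-barred.

TIME-BARRED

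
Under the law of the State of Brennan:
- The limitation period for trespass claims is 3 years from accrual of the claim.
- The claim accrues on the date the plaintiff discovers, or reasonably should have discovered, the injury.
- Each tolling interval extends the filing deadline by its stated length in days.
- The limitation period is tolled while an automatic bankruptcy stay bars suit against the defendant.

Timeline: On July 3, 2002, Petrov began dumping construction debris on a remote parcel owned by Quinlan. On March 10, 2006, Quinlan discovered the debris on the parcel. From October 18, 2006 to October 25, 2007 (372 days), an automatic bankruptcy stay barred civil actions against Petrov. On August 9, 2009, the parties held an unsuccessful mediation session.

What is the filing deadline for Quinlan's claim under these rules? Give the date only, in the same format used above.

The claim did not accrue until Quinlan discovered the injury on March 10, 2006; the July 3, 2002 act date does not start the clock under the stated rule.
Adding the 3 years base period to March 10, 2006 gives a deadline of March 10, 2009, before any tolling.
Because the automatic bankruptcy stay ran from October 18, 2006 to October 25, 2007, the deadline is extended by 372 days to March 17, 2010.
Nothing else in the chronology tolls or restarts the period.

March 17, 2010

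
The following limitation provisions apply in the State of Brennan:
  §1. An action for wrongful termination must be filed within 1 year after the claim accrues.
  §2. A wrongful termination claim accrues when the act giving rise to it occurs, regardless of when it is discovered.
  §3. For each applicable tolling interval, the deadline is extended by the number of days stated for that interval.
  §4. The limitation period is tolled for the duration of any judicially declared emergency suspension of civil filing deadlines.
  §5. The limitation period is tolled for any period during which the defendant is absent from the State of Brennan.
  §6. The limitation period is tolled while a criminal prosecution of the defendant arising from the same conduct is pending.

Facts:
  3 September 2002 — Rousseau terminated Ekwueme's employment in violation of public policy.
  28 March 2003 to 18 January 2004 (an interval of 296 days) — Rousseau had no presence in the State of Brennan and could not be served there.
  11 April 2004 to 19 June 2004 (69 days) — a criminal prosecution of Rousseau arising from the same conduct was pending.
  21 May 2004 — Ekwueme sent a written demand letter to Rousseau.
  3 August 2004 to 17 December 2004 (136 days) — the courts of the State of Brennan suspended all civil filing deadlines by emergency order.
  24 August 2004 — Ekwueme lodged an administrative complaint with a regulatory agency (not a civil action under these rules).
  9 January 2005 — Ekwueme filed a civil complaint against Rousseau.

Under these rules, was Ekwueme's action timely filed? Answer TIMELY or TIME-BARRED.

The claim accrued on 3 September 2002, when the wrongful act occurred.
1 year from 3 September 2002 is 3 September 2003.
The period was tolled for 296 days by the defendant's absence from the jurisdiction (28 March 2003 to 18 January 2004), pushing the deadline to 25 June 2004.
The pending criminal prosecution from 11 April 2004 to 19 June 2004 tolled the period for 69 days, extending the deadline to 2 September 2004.
Because the emergency suspension of filing deadlines ran from 3 August 2004 to 17 December 2004, the deadline is extended by 136 days to 16 January 2005.
The other events in the timeline have no effect on the limitation period under the stated rules.
Ekwueme filed on 9 January 2005, before the 16 January 2005 deadline, so the action is timely.

TIMELY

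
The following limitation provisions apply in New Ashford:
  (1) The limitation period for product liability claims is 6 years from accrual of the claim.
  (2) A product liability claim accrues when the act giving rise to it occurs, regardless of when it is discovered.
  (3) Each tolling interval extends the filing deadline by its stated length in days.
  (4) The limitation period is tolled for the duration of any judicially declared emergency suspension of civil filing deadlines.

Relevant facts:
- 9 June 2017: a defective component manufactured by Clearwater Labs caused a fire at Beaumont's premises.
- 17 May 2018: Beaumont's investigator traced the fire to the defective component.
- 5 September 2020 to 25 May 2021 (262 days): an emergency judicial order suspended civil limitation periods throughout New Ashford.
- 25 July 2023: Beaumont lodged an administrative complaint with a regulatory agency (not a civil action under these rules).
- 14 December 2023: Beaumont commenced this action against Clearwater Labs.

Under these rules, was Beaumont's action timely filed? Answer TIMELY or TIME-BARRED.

TIMELY

The claim accrued on 9 June 2017, when the wrongful act occurred; under the stated occurrence rule the 17 May 2018 discovery does not delay accrual.
Adding the 6 years base period to 9 June 2017 gives a deadline of 9 June 2023, before any tolling.
The emergency suspension of filing deadlines from 5 September 2020 to 25 May 2021 tolled the period for 262 days, extending the deadline to 26 February 2024.
None of the other events listed affects the running of the period under the stated rules.
The 14 December 2023 filing precedes the 26 February 2024 deadline; the claim is timely.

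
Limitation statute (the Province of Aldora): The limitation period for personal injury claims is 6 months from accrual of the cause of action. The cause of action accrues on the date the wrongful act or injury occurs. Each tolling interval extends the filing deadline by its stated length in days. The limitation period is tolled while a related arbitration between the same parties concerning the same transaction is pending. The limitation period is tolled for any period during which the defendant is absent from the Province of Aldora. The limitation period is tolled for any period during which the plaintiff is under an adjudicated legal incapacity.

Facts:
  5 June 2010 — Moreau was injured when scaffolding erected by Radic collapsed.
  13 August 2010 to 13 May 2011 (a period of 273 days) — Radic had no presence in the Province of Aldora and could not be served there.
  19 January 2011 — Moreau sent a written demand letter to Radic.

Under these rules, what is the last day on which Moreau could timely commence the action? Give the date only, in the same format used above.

The limitation period began to run on 5 June 2010.
The untolled deadline — 6 months after 5 June 2010 — is 5 December 2010.
Because the defendant's absence from the jurisdiction ran from 13 August 2010 to 13 May 2011, the deadline is extended by 273 days to 4 September 2011.
Nothing else in the chronology tolls or restarts the period.

4 September 2011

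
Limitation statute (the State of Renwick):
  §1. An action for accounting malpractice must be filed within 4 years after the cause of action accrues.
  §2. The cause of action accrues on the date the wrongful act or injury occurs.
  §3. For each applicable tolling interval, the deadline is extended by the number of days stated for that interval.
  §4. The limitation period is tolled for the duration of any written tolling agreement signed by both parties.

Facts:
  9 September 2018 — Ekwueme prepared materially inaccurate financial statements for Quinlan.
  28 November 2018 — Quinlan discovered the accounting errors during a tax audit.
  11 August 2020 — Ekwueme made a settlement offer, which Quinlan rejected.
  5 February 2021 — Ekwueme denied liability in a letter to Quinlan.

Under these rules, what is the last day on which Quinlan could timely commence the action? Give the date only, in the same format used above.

Because the rule ties accrual to occurrence, the claim accrued on 9 September 2018, not on the 28 November 2018 discovery date.
The untolled deadline — 4 years after 9 September 2018 — is 9 September 2022.
Nothing else in the chronology tolls or restarts the period.

9 September 2022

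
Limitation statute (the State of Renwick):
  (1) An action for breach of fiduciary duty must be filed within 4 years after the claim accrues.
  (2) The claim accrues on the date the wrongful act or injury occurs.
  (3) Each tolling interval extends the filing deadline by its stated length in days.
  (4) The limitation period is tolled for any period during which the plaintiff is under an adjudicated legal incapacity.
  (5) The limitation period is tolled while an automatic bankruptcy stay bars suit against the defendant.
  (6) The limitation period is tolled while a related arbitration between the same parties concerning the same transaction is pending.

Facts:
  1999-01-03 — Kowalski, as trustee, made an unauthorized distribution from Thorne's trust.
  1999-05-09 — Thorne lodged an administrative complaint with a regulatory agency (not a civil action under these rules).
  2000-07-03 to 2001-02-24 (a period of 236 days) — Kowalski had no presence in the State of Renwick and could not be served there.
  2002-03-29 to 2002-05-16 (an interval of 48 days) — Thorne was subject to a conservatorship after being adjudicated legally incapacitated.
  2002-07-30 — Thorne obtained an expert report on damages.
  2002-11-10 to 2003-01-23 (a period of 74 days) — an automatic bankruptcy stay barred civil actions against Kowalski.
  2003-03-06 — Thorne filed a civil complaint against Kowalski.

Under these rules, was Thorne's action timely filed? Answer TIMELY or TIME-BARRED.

TIMELY

The limitation period began to run on 1999-01-03.
4 years from 1999-01-03 is 2003-01-03.
The period was tolled for 48 days by the plaintiff's legal incapacity (2002-03-29 to 2002-05-16), pushing the deadline to 2003-02-20.
The period was tolled for 74 days by the automatic bankruptcy stay (2002-11-10 to 2003-01-23), pushing the deadline to 2003-05-05.
No stated provision tolls the period for the defendant's absence, so the interval from 2000-07-03 to 2001-02-24 has no effect on the deadline.
None of the other events listed affects the running of the period under the stated rules.
Filing on 2003-03-06 beat the 2003-05-05 deadline — the action is timely.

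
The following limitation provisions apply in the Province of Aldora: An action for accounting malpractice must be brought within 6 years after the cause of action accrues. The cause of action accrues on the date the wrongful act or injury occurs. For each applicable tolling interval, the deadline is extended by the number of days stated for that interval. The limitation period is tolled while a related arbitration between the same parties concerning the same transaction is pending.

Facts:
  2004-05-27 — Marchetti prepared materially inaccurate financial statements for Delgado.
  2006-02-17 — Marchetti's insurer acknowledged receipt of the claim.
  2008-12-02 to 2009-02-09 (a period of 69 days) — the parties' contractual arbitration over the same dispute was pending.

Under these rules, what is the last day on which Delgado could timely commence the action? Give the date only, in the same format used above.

The claim accrued on 2004-05-27, when the wrongful act occurred.
Adding the 6 years base period to 2004-05-27 gives a deadline of 2010-05-27, before any tolling.
The period was tolled for 69 days by the pending related arbitration (2008-12-02 to 2009-02-09), pushing the deadline to 2010-08-04.
Nothing else in the chronology tolls or restarts the period.

2010-08-04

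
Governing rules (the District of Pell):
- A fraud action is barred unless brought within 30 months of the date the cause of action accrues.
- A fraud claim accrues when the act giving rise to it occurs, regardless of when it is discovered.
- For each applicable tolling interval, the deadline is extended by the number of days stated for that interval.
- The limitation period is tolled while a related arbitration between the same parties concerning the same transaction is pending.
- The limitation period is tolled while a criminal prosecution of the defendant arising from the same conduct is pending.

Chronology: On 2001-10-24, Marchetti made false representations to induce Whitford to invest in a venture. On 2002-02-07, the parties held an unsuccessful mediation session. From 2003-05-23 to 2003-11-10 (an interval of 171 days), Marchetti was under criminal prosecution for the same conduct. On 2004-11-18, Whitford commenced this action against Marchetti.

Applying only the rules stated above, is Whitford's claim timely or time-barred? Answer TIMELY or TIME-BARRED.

TIME-BARRED

The cause of action accrued on 2001-10-24, the date of the act.
Adding the 30 months base period to 2001-10-24 gives a deadline of 2004-04-24, before any tolling.
The period was tolled for 171 days by the pending criminal prosecution (2003-05-23 to 2003-11-10), pushing the deadline to 2004-10-12.
Nothing else in the chronology tolls or restarts the period.
The 2004-11-18 filing falls after the 2004-10-12 deadline; the claim is time-barred.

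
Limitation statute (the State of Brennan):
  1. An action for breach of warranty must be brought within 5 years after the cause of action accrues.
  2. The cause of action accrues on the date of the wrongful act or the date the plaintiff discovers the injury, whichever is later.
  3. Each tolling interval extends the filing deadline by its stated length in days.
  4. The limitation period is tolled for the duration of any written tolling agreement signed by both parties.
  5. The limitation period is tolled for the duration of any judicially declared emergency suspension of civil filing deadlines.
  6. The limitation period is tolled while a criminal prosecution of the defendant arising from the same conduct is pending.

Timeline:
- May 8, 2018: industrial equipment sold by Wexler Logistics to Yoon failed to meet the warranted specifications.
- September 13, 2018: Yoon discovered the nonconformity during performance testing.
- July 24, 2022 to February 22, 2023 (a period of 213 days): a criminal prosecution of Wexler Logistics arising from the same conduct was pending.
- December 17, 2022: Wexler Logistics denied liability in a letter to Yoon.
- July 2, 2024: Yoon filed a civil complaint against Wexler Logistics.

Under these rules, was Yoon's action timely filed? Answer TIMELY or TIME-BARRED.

TIME-BARRED

Taking the later of the act (May 8, 2018) and discovery (September 13, 2018), the claim accrued on September 13, 2018.
Adding the 5 years base period to September 13, 2018 gives a deadline of September 13, 2023, before any tolling.
Because the pending criminal prosecution ran from July 24, 2022 to February 22, 2023, the deadline is extended by 213 days to April 13, 2024.
The other events in the timeline have no effect on the limitation period under the stated rules.
Filing on July 2, 2024 missed the April 13, 2024 deadline — the action is time-barred.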